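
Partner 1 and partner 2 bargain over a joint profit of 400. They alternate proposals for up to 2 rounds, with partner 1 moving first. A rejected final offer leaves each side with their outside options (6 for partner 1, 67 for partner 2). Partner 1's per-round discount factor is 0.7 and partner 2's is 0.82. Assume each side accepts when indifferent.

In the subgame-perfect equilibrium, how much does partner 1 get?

Round 2 (partner 2 proposes): partner 1 gets 6 if talks fail, so partner 2 offers 6 and keeps 394.
Round 1 (partner 1 proposes): partner 2 can get 394 next round, worth 0.82 × 394 = 323.08 now. Partner 1 offers 323.08 and keeps 400 − 323.08 = 76.92.

76.92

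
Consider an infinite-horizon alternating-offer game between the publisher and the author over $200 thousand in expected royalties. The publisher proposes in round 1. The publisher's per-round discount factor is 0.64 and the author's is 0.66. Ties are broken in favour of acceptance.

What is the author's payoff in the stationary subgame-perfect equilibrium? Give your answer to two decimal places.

In a stationary SPE each proposer offers the other exactly their discounted continuation value.
If the publisher keeps x when proposing and the author keeps y when proposing, then x = 200 − 0.66y and y = 200 − 0.64x.
Solving: x = 200(1 − 0.66) / (1 − 0.64·0.66) = 68 / 0.5776 ≈ 117.7285.
The author gets 200 − 117.7285 ≈ 82.2715.

82.27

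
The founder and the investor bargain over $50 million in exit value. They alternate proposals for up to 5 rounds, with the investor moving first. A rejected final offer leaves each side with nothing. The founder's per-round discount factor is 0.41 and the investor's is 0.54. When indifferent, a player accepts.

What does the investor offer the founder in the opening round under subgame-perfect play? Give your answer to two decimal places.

Work backward from the last round.
Round 5 (the investor proposes): rejection yields 0 for the founder; the investor offers 0 and keeps 50.
Round 4 (the founder proposes): the investor can get 50 next round, worth 0.54 × 50 = 27 now; the founder offers that and keeps 23.
Round 3 (the investor proposes): the founder can get 23 next round, worth 0.41 × 23 = 9.43 now. The investor offers 9.43 and keeps 50 − 9.43 = 40.57.
Round 2 (the founder proposes): the investor can get 40.57 next round, worth 0.54 × 40.57 = 21.9078 now; the founder offers that and keeps 28.0922.
Round 1 (the investor proposes): the founder can get 28.0922 next round, worth 0.41 × 28.0922 = 11.517802 now; the investor offers that and keeps 38.482198.

11.52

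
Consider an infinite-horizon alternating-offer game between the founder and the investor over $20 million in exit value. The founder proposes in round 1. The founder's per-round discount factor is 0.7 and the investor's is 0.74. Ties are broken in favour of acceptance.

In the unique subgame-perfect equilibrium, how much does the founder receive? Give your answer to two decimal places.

10.79

Let x be the founder's share when the founder proposes and y be the investor's share when the investor proposes.
The investor accepts iff offered ≥ 0.74·y, so x = 20 − 0.74y. Symmetrically y = 20 − 0.7x.
Substituting: x = 20 − 0.74(20 − 0.7x), giving x(1 − 0.7·0.74) = 20(1 − 0.74).
So x = 20 × 0.26 / 0.482 ≈ 10.7884, and the investor receives 20 − x ≈ 9.2116.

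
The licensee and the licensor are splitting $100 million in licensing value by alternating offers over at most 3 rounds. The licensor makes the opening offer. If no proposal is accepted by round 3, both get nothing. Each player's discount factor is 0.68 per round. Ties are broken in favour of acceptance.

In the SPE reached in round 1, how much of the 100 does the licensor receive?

Round 3 (the licensor proposes): rejection yields 0 for the licensee; the licensor offers 0 and keeps 100.
Round 2 (the licensee proposes): the licensor can get 100 next round, worth 0.68 × 100 = 68 now. The licensee offers 68 and keeps 100 − 68 = 32.
Round 1 (the licensor proposes): the licensee can get 32 next round, worth 0.68 × 32 = 21.76 now; the licensor offers that and keeps 78.24.

78.24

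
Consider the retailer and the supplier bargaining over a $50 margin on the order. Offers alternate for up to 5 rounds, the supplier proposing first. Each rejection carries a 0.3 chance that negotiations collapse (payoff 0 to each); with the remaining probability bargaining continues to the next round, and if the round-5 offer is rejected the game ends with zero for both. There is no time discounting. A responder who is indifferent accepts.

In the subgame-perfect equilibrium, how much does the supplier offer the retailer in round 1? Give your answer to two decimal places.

Round 5 (the supplier proposes): rejection yields 0 for the retailer; the supplier offers 0 and keeps 50.
Round 4 (the retailer proposes): rejecting gives the supplier an expected 0.7 × 50 = 35. The retailer offers 35 and keeps 50 − 35 = 15.
Round 3 (the supplier proposes): rejecting gives the retailer an expected 0.7 × 15 = 10.5. The supplier offers 10.5 and keeps 50 − 10.5 = 39.5.
Round 2 (the retailer proposes): rejecting gives the supplier an expected 0.7 × 39.5 = 27.65. The retailer offers 27.65 and keeps 50 − 27.65 = 22.35.
Round 1 (the supplier proposes): rejecting gives the retailer an expected 0.7 × 22.35 = 15.645; the supplier offers that and keeps 34.355.

15.65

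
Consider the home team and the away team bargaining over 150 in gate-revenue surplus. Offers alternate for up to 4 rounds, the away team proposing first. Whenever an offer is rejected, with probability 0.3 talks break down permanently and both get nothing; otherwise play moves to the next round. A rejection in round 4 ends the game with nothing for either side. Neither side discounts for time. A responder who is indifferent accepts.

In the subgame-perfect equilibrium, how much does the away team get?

By backward induction:
Round 4 (the home team proposes): rejection yields 0 for the away team; the home team offers 0 and keeps 150.
Round 3 (the away team proposes): rejecting gives the home team an expected 0.7 × 150 = 105; the away team offers that and keeps 45.
Round 2 (the home team proposes): rejecting gives the away team an expected 0.7 × 45 = 31.5; the home team offers that and keeps 118.5.
Round 1 (the away team proposes): rejecting gives the home team an expected 0.7 × 118.5 = 82.95; the away team offers that and keeps 67.05.

67.05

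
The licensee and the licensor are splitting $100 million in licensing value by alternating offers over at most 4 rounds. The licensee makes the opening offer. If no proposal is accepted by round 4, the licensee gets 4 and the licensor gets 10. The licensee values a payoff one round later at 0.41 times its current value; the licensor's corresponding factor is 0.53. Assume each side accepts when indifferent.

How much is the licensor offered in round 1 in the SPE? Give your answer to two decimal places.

42.33

Round 4 (the licensor proposes): the licensee gets 4 if talks fail, so the licensor offers 4 and keeps 96.
Round 3 (the licensee proposes): the licensor can get 96 next round, worth 0.53 × 96 = 50.88 now; the licensee offers that and keeps 49.12.
Round 2 (the licensor proposes): the licensee can get 49.12 next round, worth 0.41 × 49.12 = 20.1392 now. The licensor offers 20.1392 and keeps 100 − 20.1392 = 79.8608.
Round 1 (the licensee proposes): the licensor can get 79.8608 next round, worth 0.53 × 79.8608 = 42.326224 now, so the licensee offers 42.326224, keeping 57.673776.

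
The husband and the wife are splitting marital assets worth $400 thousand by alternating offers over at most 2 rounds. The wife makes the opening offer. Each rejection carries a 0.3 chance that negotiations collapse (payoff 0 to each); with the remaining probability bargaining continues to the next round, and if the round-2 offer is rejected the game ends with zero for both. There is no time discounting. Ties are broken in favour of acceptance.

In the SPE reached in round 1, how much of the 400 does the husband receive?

280

Round 2 (the husband proposes): the wife will accept anything ≥ 0, so the husband offers 0 and keeps 400.
Round 1 (the wife proposes): rejecting gives the husband an expected 0.7 × 400 = 280. The wife offers 280 and keeps 400 − 280 = 120.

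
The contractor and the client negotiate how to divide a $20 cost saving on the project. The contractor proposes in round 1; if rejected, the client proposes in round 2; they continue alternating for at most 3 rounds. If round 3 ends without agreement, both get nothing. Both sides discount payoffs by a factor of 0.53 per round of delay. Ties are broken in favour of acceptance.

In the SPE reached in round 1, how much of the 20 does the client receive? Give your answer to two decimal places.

Round 3 (the contractor proposes): the client will accept anything ≥ 0, so the contractor offers 0 and keeps 20.
Round 2 (the client proposes): the contractor can get 20 next round, worth 0.53 × 20 = 10.6 now. The client offers 10.6 and keeps 20 − 10.6 = 9.4.
Round 1 (the contractor proposes): the client can get 9.4 next round, worth 0.53 × 9.4 = 4.982 now, so the contractor offers 4.982, keeping 15.018.

4.98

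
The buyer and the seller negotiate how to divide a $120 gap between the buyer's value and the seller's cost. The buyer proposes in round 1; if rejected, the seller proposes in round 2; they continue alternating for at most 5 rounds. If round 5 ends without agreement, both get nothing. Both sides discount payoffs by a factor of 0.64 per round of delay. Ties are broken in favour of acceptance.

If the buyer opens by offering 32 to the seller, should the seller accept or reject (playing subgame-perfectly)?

Reject

Work out the seller's continuation value if the offer is rejected.
Round 5 (the buyer proposes): rejection yields 0 for the seller; the buyer offers 0 and keeps 120.
Round 4 (the seller proposes): the buyer can get 120 next round, worth 0.64 × 120 = 76.8 now; the seller offers that and keeps 43.2.
Round 3 (the buyer proposes): the seller can get 43.2 next round, worth 0.64 × 43.2 = 27.648 now, so the buyer offers 27.648, keeping 92.352.
Round 2 (the seller proposes): the buyer can get 92.352 next round, worth 0.64 × 92.352 = 59.10528 now. The seller offers 59.10528 and keeps 120 − 59.10528 = 60.89472.
So by rejecting in round 1, the seller gets 60.89472 next round, worth 0.64 × 60.89472 = 38.9726208 now.
Offer 32 < 38.9726208, so the seller rejects.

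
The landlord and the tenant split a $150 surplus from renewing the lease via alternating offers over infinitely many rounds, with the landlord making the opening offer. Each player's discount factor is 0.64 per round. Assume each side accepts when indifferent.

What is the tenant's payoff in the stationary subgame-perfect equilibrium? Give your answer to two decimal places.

In a stationary SPE each proposer offers the other exactly their discounted continuation value.
If the landlord keeps x when proposing and the tenant keeps y when proposing, then x = 150 − 0.64y and y = 150 − 0.64x.
Solving: x = 150(1 − 0.64) / (1 − 0.64·0.64) = 54 / 0.5904 ≈ 91.4634.
The tenant gets 150 − 91.4634 ≈ 58.5366.

58.54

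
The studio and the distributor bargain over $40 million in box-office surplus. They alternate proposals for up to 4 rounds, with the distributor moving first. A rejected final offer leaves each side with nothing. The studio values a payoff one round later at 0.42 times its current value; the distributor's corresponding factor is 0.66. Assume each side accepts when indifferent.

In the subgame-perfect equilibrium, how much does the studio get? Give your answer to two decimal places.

Round 4 (the studio proposes): rejection yields 0 for the distributor; the studio offers 0 and keeps 40.
Round 3 (the distributor proposes): the studio can get 40 next round, worth 0.42 × 40 = 16.8 now, so the distributor offers 16.8, keeping 23.2.
Round 2 (the studio proposes): the distributor can get 23.2 next round, worth 0.66 × 23.2 = 15.312 now. The studio offers 15.312 and keeps 40 − 15.312 = 24.688.
Round 1 (the distributor proposes): the studio can get 24.688 next round, worth 0.42 × 24.688 = 10.36896 now; the distributor offers that and keeps 29.63104.

10.37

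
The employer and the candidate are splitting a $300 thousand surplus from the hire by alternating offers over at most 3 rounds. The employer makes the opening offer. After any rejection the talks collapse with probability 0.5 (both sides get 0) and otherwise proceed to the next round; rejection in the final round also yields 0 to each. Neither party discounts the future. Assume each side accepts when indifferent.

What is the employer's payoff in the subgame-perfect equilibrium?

225

Round 3 (the employer proposes): the candidate will accept anything ≥ 0, so the employer offers 0 and keeps 300.
Round 2 (the candidate proposes): rejecting gives the employer an expected 0.5 × 300 = 150, so the candidate offers 150, keeping 150.
Round 1 (the employer proposes): rejecting gives the candidate an expected 0.5 × 150 = 75; the employer offers that and keeps 225.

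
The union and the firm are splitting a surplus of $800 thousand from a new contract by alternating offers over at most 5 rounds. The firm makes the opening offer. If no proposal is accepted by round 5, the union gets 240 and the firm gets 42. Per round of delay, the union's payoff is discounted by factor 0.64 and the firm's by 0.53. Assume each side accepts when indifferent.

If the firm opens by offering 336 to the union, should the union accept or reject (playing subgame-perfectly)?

Round 5 (the firm proposes): the union gets 240 if talks fail, so the firm offers 240 and keeps 560.
Round 4 (the union proposes): the firm can get 560 next round, worth 0.53 × 560 = 296.8 now, so the union offers 296.8, keeping 503.2.
Round 3 (the firm proposes): the union can get 503.2 next round, worth 0.64 × 503.2 = 322.048 now; the firm offers that and keeps 477.952.
Round 2 (the union proposes): the firm can get 477.952 next round, worth 0.53 × 477.952 = 253.31456 now; the union offers that and keeps 546.68544.
So by rejecting in round 1, the union gets 546.68544 next round, worth 0.64 × 546.68544 = 349.8786816 now.
Offer 336 < 349.8786816, so the union rejects.

Reject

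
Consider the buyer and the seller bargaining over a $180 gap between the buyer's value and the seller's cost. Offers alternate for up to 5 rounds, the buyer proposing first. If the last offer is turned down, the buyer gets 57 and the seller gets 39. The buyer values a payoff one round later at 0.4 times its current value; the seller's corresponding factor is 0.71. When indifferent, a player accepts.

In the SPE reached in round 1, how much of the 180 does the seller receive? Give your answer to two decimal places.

Round 5 (the buyer proposes): the seller gets 39 if talks fail, so the buyer offers 39 and keeps 141.
Round 4 (the seller proposes): the buyer can get 141 next round, worth 0.4 × 141 = 56.4 now. The seller offers 56.4 and keeps 180 − 56.4 = 123.6.
Round 3 (the buyer proposes): the seller can get 123.6 next round, worth 0.71 × 123.6 = 87.756 now. The buyer offers 87.756 and keeps 180 − 87.756 = 92.244.
Round 2 (the seller proposes): the buyer can get 92.244 next round, worth 0.4 × 92.244 = 36.8976 now, so the seller offers 36.8976, keeping 143.1024.
Round 1 (the buyer proposes): the seller can get 143.1024 next round, worth 0.71 × 143.1024 = 101.602704 now, so the buyer offers 101.602704, keeping 78.397296.

101.60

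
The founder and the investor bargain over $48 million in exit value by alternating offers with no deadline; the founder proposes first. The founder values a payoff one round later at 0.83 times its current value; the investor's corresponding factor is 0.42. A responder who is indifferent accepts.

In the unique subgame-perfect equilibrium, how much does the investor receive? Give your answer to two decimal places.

5.26

In a stationary SPE each proposer offers the other exactly their discounted continuation value.
If the founder keeps x when proposing and the investor keeps y when proposing, then x = 48 − 0.42y and y = 48 − 0.83x.
Solving: x = 48(1 − 0.42) / (1 − 0.83·0.42) = 27.84 / 0.6514 ≈ 42.7387.
The investor gets 48 − 42.7387 ≈ 5.2613.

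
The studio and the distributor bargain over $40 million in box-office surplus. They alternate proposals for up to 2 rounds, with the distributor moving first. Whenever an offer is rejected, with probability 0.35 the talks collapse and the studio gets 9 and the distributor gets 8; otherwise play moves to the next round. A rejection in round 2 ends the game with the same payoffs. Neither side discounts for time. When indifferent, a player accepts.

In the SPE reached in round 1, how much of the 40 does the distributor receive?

Round 2 (the studio proposes): the distributor gets 8 if talks fail, so the studio offers 8 and keeps 32.
Round 1 (the distributor proposes): rejecting gives the studio an expected 0.65 × 32 + 0.35 × 9 = 23.95. The distributor offers 23.95 and keeps 40 − 23.95 = 16.05.

16.05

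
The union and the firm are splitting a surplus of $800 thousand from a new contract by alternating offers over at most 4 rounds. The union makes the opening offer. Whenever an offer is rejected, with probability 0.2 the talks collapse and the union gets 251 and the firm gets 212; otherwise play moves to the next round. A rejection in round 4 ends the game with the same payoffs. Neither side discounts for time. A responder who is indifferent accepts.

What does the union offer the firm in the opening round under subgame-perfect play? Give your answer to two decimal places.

438.46

Round 4 (the firm proposes): the union gets 251 if talks fail, so the firm offers 251 and keeps 549.
Round 3 (the union proposes): rejecting gives the firm an expected 0.8 × 549 + 0.2 × 212 = 481.6; the union offers that and keeps 318.4.
Round 2 (the firm proposes): rejecting gives the union an expected 0.8 × 318.4 + 0.2 × 251 = 304.92; the firm offers that and keeps 495.08.
Round 1 (the union proposes): rejecting gives the firm an expected 0.8 × 495.08 + 0.2 × 212 = 438.464. The union offers 438.464 and keeps 800 − 438.464 = 361.536.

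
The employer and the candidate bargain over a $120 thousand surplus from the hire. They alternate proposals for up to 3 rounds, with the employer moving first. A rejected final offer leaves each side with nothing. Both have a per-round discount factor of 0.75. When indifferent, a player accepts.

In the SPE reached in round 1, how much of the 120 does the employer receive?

97.5

Round 3 (the employer proposes): the candidate will accept anything ≥ 0, so the employer offers 0 and keeps 120.
Round 2 (the candidate proposes): the employer can get 120 next round, worth 0.75 × 120 = 90 now. The candidate offers 90 and keeps 120 − 90 = 30.
Round 1 (the employer proposes): the candidate can get 30 next round, worth 0.75 × 30 = 22.5 now, so the employer offers 22.5, keeping 97.5.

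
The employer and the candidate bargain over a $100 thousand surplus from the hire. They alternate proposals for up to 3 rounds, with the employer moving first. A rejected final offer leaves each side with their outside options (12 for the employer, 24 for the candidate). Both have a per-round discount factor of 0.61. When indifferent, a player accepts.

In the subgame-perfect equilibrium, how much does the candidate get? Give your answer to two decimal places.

32.72

Round 3 (the employer proposes): the candidate gets 24 if talks fail, so the employer offers 24 and keeps 76.
Round 2 (the candidate proposes): the employer can get 76 next round, worth 0.61 × 76 = 46.36 now. The candidate offers 46.36 and keeps 100 − 46.36 = 53.64.
Round 1 (the employer proposes): the candidate can get 53.64 next round, worth 0.61 × 53.64 = 32.7204 now; the employer offers that and keeps 67.2796.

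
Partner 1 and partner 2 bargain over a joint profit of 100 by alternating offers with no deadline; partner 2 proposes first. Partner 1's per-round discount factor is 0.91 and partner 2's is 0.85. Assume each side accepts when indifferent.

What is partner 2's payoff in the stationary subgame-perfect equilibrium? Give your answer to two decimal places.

In a stationary SPE each proposer offers the other exactly their discounted continuation value.
If partner 2 keeps x when proposing and partner 1 keeps y when proposing, then x = 100 − 0.91y and y = 100 − 0.85x.
Solving: x = 100(1 − 0.91) / (1 − 0.85·0.91) = 9 / 0.2265 ≈ 39.7351.
Partner 1 gets 100 − 39.7351 ≈ 60.2649.

39.74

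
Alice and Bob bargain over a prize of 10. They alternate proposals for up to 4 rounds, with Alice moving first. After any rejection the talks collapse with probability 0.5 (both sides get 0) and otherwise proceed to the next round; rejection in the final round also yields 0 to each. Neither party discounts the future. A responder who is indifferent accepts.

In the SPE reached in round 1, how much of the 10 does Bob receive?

Round 4 (Bob proposes): rejection yields 0 for Alice; Bob offers 0 and keeps 10.
Round 3 (Alice proposes): rejecting gives Bob an expected 0.5 × 10 = 5; Alice offers that and keeps 5.
Round 2 (Bob proposes): rejecting gives Alice an expected 0.5 × 5 = 2.5. Bob offers 2.5 and keeps 10 − 2.5 = 7.5.
Round 1 (Alice proposes): rejecting gives Bob an expected 0.5 × 7.5 = 3.75; Alice offers that and keeps 6.25.

3.75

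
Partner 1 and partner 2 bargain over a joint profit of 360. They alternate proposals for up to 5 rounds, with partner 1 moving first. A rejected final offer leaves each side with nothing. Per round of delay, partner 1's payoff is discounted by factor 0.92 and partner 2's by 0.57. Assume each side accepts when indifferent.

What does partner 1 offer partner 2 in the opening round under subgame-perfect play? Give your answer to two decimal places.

Round 5 (partner 1 proposes): partner 2 will accept anything ≥ 0, so partner 1 offers 0 and keeps 360.
Round 4 (partner 2 proposes): partner 1 can get 360 next round, worth 0.92 × 360 = 331.2 now. Partner 2 offers 331.2 and keeps 360 − 331.2 = 28.8.
Round 3 (partner 1 proposes): partner 2 can get 28.8 next round, worth 0.57 × 28.8 = 16.416 now. Partner 1 offers 16.416 and keeps 360 − 16.416 = 343.584.
Round 2 (partner 2 proposes): partner 1 can get 343.584 next round, worth 0.92 × 343.584 = 316.09728 now. Partner 2 offers 316.09728 and keeps 360 − 316.09728 = 43.90272.
Round 1 (partner 1 proposes): partner 2 can get 43.90272 next round, worth 0.57 × 43.90272 = 25.0245504 now. Partner 1 offers 25.0245504 and keeps 360 − 25.0245504 = 334.9754496.

25.02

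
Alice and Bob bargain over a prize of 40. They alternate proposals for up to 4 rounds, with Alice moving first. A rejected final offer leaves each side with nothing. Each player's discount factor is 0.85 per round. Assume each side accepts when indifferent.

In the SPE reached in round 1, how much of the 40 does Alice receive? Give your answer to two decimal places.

10.34

Round 4 (Bob proposes): rejection yields 0 for Alice; Bob offers 0 and keeps 40.
Round 3 (Alice proposes): Bob can get 40 next round, worth 0.85 × 40 = 34 now, so Alice offers 34, keeping 6.
Round 2 (Bob proposes): Alice can get 6 next round, worth 0.85 × 6 = 5.1 now; Bob offers that and keeps 34.9.
Round 1 (Alice proposes): Bob can get 34.9 next round, worth 0.85 × 34.9 = 29.665 now, so Alice offers 29.665, keeping 10.335.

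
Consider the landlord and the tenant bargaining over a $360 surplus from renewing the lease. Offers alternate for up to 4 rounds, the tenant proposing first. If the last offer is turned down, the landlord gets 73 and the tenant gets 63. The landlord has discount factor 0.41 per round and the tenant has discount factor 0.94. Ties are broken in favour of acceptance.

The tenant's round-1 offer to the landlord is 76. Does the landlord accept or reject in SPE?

Round 4 (the landlord proposes): the tenant gets 63 if talks fail, so the landlord offers 63 and keeps 297.
Round 3 (the tenant proposes): the landlord can get 297 next round, worth 0.41 × 297 = 121.77 now. The tenant offers 121.77 and keeps 360 − 121.77 = 238.23.
Round 2 (the landlord proposes): the tenant can get 238.23 next round, worth 0.94 × 238.23 = 223.9362 now; the landlord offers that and keeps 136.0638.
So by rejecting in round 1, the landlord gets 136.0638 next round, worth 0.41 × 136.0638 = 55.786158 now.
Offer 76 ≥ 55.786158, so the landlord accepts.

Accept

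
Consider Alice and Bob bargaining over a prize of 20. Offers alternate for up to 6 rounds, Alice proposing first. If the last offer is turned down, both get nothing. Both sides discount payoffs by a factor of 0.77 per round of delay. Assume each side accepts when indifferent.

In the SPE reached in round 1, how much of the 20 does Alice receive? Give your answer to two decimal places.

By backward induction:
Round 6 (Bob proposes): rejection yields 0 for Alice; Bob offers 0 and keeps 20.
Round 5 (Alice proposes): Bob can get 20 next round, worth 0.77 × 20 = 15.4 now, so Alice offers 15.4, keeping 4.6.
Round 4 (Bob proposes): Alice can get 4.6 next round, worth 0.77 × 4.6 = 3.542 now; Bob offers that and keeps 16.458.
Round 3 (Alice proposes): Bob can get 16.458 next round, worth 0.77 × 16.458 = 12.67266 now, so Alice offers 12.67266, keeping 7.32734.
Round 2 (Bob proposes): Alice can get 7.32734 next round, worth 0.77 × 7.32734 = 5.6420518 now, so Bob offers 5.6420518, keeping 14.3579482.
Round 1 (Alice proposes): Bob can get 14.3579482 next round, worth 0.77 × 14.3579482 = 11.055620114 now; Alice offers that and keeps 8.944379886.

8.94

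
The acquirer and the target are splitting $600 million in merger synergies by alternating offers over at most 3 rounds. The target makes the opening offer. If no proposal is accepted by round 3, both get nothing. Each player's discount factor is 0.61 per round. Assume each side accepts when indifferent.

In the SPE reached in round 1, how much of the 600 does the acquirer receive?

Work backward from the last round.
Round 3 (the target proposes): rejection yields 0 for the acquirer; the target offers 0 and keeps 600.
Round 2 (the acquirer proposes): the target can get 600 next round, worth 0.61 × 600 = 366 now. The acquirer offers 366 and keeps 600 − 366 = 234.
Round 1 (the target proposes): the acquirer can get 234 next round, worth 0.61 × 234 = 142.74 now. The target offers 142.74 and keeps 600 − 142.74 = 457.26.

142.74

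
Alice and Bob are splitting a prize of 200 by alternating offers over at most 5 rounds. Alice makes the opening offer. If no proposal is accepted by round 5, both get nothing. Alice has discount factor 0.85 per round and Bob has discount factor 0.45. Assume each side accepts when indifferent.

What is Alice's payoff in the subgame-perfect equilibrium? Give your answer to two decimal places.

Round 5 (Alice proposes): Bob will accept anything ≥ 0, so Alice offers 0 and keeps 200.
Round 4 (Bob proposes): Alice can get 200 next round, worth 0.85 × 200 = 170 now. Bob offers 170 and keeps 200 − 170 = 30.
Round 3 (Alice proposes): Bob can get 30 next round, worth 0.45 × 30 = 13.5 now, so Alice offers 13.5, keeping 186.5.
Round 2 (Bob proposes): Alice can get 186.5 next round, worth 0.85 × 186.5 = 158.525 now; Bob offers that and keeps 41.475.
Round 1 (Alice proposes): Bob can get 41.475 next round, worth 0.45 × 41.475 = 18.66375 now, so Alice offers 18.66375, keeping 181.33625.

181.34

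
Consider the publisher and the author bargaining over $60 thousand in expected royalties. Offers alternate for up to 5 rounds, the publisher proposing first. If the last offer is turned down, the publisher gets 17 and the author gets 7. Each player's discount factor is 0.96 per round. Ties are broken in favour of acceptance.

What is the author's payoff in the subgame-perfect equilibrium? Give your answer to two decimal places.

10.37

Round 5 (the publisher proposes): the author gets 7 if talks fail, so the publisher offers 7 and keeps 53.
Round 4 (the author proposes): the publisher can get 53 next round, worth 0.96 × 53 = 50.88 now. The author offers 50.88 and keeps 60 − 50.88 = 9.12.
Round 3 (the publisher proposes): the author can get 9.12 next round, worth 0.96 × 9.12 = 8.7552 now; the publisher offers that and keeps 51.2448.
Round 2 (the author proposes): the publisher can get 51.2448 next round, worth 0.96 × 51.2448 = 49.195008 now; the author offers that and keeps 10.804992.
Round 1 (the publisher proposes): the author can get 10.804992 next round, worth 0.96 × 10.804992 = 10.37279232 now; the publisher offers that and keeps 49.62720768.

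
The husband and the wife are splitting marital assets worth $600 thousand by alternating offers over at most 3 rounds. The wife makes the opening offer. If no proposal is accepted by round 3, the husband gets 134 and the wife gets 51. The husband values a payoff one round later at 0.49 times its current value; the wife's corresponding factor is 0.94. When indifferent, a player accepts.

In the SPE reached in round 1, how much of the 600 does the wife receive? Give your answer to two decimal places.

520.64

Round 3 (the wife proposes): the husband gets 134 if talks fail, so the wife offers 134 and keeps 466.
Round 2 (the husband proposes): the wife can get 466 next round, worth 0.94 × 466 = 438.04 now, so the husband offers 438.04, keeping 161.96.
Round 1 (the wife proposes): the husband can get 161.96 next round, worth 0.49 × 161.96 = 79.3604 now; the wife offers that and keeps 520.6396.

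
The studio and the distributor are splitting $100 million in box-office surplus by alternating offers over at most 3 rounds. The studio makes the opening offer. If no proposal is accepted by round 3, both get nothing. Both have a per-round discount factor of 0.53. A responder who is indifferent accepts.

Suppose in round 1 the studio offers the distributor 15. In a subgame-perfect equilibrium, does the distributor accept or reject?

Round 3 (the studio proposes): rejection yields 0 for the distributor; the studio offers 0 and keeps 100.
Round 2 (the distributor proposes): the studio can get 100 next round, worth 0.53 × 100 = 53 now; the distributor offers that and keeps 47.
So by rejecting in round 1, the distributor gets 47 next round, worth 0.53 × 47 = 24.91 now.
Offer 15 < 24.91, so the distributor rejects.

Reject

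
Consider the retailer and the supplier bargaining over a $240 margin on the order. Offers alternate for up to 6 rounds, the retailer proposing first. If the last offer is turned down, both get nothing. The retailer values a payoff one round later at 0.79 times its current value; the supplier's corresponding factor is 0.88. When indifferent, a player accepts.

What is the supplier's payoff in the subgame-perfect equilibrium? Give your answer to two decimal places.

177.26

Round 6 (the supplier proposes): rejection yields 0 for the retailer; the supplier offers 0 and keeps 240.
Round 5 (the retailer proposes): the supplier can get 240 next round, worth 0.88 × 240 = 211.2 now, so the retailer offers 211.2, keeping 28.8.
Round 4 (the supplier proposes): the retailer can get 28.8 next round, worth 0.79 × 28.8 = 22.752 now, so the supplier offers 22.752, keeping 217.248.
Round 3 (the retailer proposes): the supplier can get 217.248 next round, worth 0.88 × 217.248 = 191.17824 now. The retailer offers 191.17824 and keeps 240 − 191.17824 = 48.82176.
Round 2 (the supplier proposes): the retailer can get 48.82176 next round, worth 0.79 × 48.82176 = 38.5691904 now. The supplier offers 38.5691904 and keeps 240 − 38.5691904 = 201.4308096.
Round 1 (the retailer proposes): the supplier can get 201.4308096 next round, worth 0.88 × 201.4308096 = 177.259112448 now; the retailer offers that and keeps 62.740887552.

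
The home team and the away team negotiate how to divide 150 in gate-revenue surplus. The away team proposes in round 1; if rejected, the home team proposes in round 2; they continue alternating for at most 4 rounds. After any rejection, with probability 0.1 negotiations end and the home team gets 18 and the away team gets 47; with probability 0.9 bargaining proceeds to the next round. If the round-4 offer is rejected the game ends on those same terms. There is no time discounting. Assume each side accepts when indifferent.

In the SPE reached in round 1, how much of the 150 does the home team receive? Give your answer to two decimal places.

Round 4 (the home team proposes): the away team gets 47 if talks fail, so the home team offers 47 and keeps 103.
Round 3 (the away team proposes): rejecting gives the home team an expected 0.9 × 103 + 0.1 × 18 = 94.5; the away team offers that and keeps 55.5.
Round 2 (the home team proposes): rejecting gives the away team an expected 0.9 × 55.5 + 0.1 × 47 = 54.65, so the home team offers 54.65, keeping 95.35.
Round 1 (the away team proposes): rejecting gives the home team an expected 0.9 × 95.35 + 0.1 × 18 = 87.615. The away team offers 87.615 and keeps 150 − 87.615 = 62.385.

87.62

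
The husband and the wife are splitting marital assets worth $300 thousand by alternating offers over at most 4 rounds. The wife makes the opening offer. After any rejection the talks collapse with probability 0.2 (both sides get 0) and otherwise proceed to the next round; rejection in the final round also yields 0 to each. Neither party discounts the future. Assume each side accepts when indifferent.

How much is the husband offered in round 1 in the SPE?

Round 4 (the husband proposes): rejection yields 0 for the wife; the husband offers 0 and keeps 300.
Round 3 (the wife proposes): rejecting gives the husband an expected 0.8 × 300 = 240; the wife offers that and keeps 60.
Round 2 (the husband proposes): rejecting gives the wife an expected 0.8 × 60 = 48. The husband offers 48 and keeps 300 − 48 = 252.
Round 1 (the wife proposes): rejecting gives the husband an expected 0.8 × 252 = 201.6, so the wife offers 201.6, keeping 98.4.

201.6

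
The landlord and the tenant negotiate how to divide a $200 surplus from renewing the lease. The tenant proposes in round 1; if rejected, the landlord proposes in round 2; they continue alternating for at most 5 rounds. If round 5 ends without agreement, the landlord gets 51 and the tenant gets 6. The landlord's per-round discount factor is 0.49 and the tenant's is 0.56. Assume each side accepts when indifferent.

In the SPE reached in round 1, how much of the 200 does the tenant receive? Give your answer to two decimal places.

141.21

Round 5 (the tenant proposes): the landlord gets 51 if talks fail, so the tenant offers 51 and keeps 149.
Round 4 (the landlord proposes): the tenant can get 149 next round, worth 0.56 × 149 = 83.44 now, so the landlord offers 83.44, keeping 116.56.
Round 3 (the tenant proposes): the landlord can get 116.56 next round, worth 0.49 × 116.56 = 57.1144 now; the tenant offers that and keeps 142.8856.
Round 2 (the landlord proposes): the tenant can get 142.8856 next round, worth 0.56 × 142.8856 = 80.015936 now. The landlord offers 80.015936 and keeps 200 − 80.015936 = 119.984064.
Round 1 (the tenant proposes): the landlord can get 119.984064 next round, worth 0.49 × 119.984064 = 58.79219136 now, so the tenant offers 58.79219136, keeping 141.20780864.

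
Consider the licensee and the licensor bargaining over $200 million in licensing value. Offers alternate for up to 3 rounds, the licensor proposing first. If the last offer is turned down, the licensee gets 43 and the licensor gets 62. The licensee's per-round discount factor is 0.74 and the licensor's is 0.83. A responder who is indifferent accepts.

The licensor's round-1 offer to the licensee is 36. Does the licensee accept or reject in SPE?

Round 3 (the licensor proposes): the licensee gets 43 if talks fail, so the licensor offers 43 and keeps 157.
Round 2 (the licensee proposes): the licensor can get 157 next round, worth 0.83 × 157 = 130.31 now, so the licensee offers 130.31, keeping 69.69.
So by rejecting in round 1, the licensee gets 69.69 next round, worth 0.74 × 69.69 = 51.5706 now.
Offer 36 < 51.5706, so the licensee rejects.

Reject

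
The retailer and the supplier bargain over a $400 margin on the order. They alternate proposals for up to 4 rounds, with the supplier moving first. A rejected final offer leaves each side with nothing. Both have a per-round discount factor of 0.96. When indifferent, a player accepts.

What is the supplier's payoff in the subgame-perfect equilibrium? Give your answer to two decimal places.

Round 4 (the retailer proposes): the supplier will accept anything ≥ 0, so the retailer offers 0 and keeps 400.
Round 3 (the supplier proposes): the retailer can get 400 next round, worth 0.96 × 400 = 384 now; the supplier offers that and keeps 16.
Round 2 (the retailer proposes): the supplier can get 16 next round, worth 0.96 × 16 = 15.36 now. The retailer offers 15.36 and keeps 400 − 15.36 = 384.64.
Round 1 (the supplier proposes): the retailer can get 384.64 next round, worth 0.96 × 384.64 = 369.2544 now. The supplier offers 369.2544 and keeps 400 − 369.2544 = 30.7456.

30.75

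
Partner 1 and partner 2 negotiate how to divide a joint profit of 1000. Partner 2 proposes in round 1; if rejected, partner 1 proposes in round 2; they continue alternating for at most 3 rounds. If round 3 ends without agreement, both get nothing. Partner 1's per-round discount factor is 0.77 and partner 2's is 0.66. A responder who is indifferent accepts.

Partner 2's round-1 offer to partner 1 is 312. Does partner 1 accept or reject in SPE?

Round 3 (partner 2 proposes): rejection yields 0 for partner 1; partner 2 offers 0 and keeps 1000.
Round 2 (partner 1 proposes): partner 2 can get 1000 next round, worth 0.66 × 1000 = 660 now. Partner 1 offers 660 and keeps 1000 − 660 = 340.
So by rejecting in round 1, partner 1 gets 340 next round, worth 0.77 × 340 = 261.8 now.
Offer 312 ≥ 261.8, so partner 1 accepts.

Accept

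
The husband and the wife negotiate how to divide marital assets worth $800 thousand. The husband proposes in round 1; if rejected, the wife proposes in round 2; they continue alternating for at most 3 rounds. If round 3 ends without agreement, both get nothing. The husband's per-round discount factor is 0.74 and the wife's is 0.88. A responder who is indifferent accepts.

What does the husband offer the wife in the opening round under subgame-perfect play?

Work backward from the last round.
Round 3 (the husband proposes): rejection yields 0 for the wife; the husband offers 0 and keeps 800.
Round 2 (the wife proposes): the husband can get 800 next round, worth 0.74 × 800 = 592 now. The wife offers 592 and keeps 800 − 592 = 208.
Round 1 (the husband proposes): the wife can get 208 next round, worth 0.88 × 208 = 183.04 now. The husband offers 183.04 and keeps 800 − 183.04 = 616.96.

183.04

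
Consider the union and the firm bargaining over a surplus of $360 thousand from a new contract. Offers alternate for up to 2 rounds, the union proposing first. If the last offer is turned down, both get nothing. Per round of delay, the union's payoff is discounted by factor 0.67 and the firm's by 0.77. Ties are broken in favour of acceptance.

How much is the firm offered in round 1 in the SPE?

277.2

Round 2 (the firm proposes): the union will accept anything ≥ 0, so the firm offers 0 and keeps 360.
Round 1 (the union proposes): the firm can get 360 next round, worth 0.77 × 360 = 277.2 now. The union offers 277.2 and keeps 360 − 277.2 = 82.8.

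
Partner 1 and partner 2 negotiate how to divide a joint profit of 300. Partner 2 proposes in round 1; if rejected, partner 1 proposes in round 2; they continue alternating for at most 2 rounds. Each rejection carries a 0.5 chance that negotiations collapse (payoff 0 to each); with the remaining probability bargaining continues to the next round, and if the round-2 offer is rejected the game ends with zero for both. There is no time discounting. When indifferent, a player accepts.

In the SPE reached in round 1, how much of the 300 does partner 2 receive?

150

Round 2 (partner 1 proposes): partner 2 will accept anything ≥ 0, so partner 1 offers 0 and keeps 300.
Round 1 (partner 2 proposes): rejecting gives partner 1 an expected 0.5 × 300 = 150, so partner 2 offers 150, keeping 150.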